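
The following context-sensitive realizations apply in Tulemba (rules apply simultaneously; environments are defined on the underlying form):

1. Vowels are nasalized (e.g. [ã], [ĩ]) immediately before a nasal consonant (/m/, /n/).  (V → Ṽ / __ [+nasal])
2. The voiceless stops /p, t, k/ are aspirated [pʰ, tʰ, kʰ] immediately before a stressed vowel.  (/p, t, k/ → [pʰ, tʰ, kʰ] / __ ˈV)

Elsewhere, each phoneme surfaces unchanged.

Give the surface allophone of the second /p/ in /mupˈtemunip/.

/p/ (word-final) fails the environment for rule 2, so it stays [p].

[p]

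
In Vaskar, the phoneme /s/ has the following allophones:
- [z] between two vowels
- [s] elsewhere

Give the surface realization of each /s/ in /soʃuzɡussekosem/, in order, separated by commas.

[s], [s], [s], [z]

Occurrence 1 (position 1): no conditioning environment matches → elsewhere allophone [s].
Occurrence 2 (position 8): no conditioning environment matches → elsewhere allophone [s].
Occurrence 3 (position 9): no conditioning environment matches → elsewhere allophone [s].
Occurrence 4 (position 13): between two vowels → [z].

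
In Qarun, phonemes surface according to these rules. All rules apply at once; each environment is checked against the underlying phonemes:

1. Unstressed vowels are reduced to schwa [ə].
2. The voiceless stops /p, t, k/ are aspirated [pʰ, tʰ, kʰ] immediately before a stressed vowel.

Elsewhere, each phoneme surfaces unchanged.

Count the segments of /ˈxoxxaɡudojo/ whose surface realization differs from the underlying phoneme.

4

Segments that undergo a rule: /a/ → [ə] (rule 1); /u/ → [ə] (rule 1); /o/ → [ə] (rule 1); /o/ → [ə] (rule 1).
All other segments surface unchanged.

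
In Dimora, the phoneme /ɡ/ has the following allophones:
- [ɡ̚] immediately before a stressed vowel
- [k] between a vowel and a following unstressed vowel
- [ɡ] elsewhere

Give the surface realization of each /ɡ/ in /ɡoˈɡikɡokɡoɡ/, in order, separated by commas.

[ɡ], [ɡ̚], [ɡ], [ɡ], [ɡ]

Occurrence 1 (position 1): no conditioning environment matches → elsewhere allophone [ɡ].
Occurrence 2 (position 3): immediately before a stressed vowel → [ɡ̚].
Occurrence 3 (position 6): no conditioning environment matches → elsewhere allophone [ɡ].
Occurrence 4 (position 9): no conditioning environment matches → elsewhere allophone [ɡ].
Occurrence 5 (position 11): no conditioning environment matches → elsewhere allophone [ɡ].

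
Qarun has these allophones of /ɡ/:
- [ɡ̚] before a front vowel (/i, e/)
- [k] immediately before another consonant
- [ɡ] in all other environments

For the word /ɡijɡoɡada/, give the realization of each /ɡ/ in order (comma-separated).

[ɡ̚], [ɡ], [ɡ]

Occurrence 1 (position 1): before a front vowel (/i, e/) → [ɡ̚].
Occurrence 2 (position 4): no conditioning environment matches → elsewhere allophone [ɡ].
Occurrence 3 (position 6): no conditioning environment matches → elsewhere allophone [ɡ].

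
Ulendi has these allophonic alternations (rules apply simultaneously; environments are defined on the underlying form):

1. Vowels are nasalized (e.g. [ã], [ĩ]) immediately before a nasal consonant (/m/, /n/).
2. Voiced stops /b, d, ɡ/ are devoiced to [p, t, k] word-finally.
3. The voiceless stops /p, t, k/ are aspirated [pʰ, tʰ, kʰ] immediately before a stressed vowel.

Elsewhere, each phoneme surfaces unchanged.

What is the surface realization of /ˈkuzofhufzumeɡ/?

[ˈkʰuzofhufzũmek]

/k/ (word-initial): immediately before a stressed vowel, so rule 3 applies → [kʰ].
/u/ (between /k/ and /z/): rule 1 targets it, but not before a nasal consonant → unchanged [u].
/o/ (between /z/ and /f/) is in the target of rule 1 but the environment (before a nasal consonant) is not met → [o].
/u/ (between /h/ and /f/) is in the target of rule 1 but the environment (before a nasal consonant) is not met → [u].
/u/ meets the environment for rule 1 (before a nasal consonant) → [ũ].
/e/ (between /m/ and /ɡ/): rule 1 targets it, but not before a nasal consonant → unchanged [e].
/ɡ/ meets the environment for rule 2 (word-finally) → [k].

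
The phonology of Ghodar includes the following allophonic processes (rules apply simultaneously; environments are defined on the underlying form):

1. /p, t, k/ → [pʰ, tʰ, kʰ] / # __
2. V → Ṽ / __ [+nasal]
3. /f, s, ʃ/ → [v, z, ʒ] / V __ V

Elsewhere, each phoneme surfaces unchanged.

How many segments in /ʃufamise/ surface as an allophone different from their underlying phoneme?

3

Segments that undergo a rule: /f/ → [v] (rule 3); /a/ → [ã] (rule 2); /s/ → [z] (rule 3).
All other segments surface unchanged.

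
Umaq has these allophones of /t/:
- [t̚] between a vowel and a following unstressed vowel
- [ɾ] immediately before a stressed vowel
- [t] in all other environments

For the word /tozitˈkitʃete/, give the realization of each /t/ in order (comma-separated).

[t], [t], [t], [t̚]

Occurrence 1 (position 1): no conditioning environment matches → elsewhere allophone [t].
Occurrence 2 (position 5): no conditioning environment matches → elsewhere allophone [t].
Occurrence 3 (position 8): no conditioning environment matches → elsewhere allophone [t].
Occurrence 4 (position 11): between a vowel and a following unstressed vowel → [t̚].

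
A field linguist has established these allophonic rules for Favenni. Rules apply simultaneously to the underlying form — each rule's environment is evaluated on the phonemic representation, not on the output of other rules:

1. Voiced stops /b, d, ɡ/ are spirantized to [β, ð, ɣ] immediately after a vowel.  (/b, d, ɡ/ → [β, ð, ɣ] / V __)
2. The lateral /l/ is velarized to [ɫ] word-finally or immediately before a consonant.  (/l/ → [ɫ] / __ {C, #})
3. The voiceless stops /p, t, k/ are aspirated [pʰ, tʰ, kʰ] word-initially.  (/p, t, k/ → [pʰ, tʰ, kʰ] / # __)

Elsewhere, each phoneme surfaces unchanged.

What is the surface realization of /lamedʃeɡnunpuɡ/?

[lameðʃeɣnunpuɣ]

/l/ (word-initial): rule 2 targets it, but not word-finally or immediately before a consonant → unchanged [l].
/a/ — not in any rule's target class → [a].
/m/ stays [m].
/e/ stays [e].
/d/ (between /e/ and /ʃ/) occurs immediately after a vowel → [ð] by rule 1.
/ʃ/ (between /d/ and /e/) is unaffected → [ʃ].
/e/ (between /ʃ/ and /ɡ/): no rule targets it → [e].
/ɡ/ — between /e/ and /n/, immediately after a vowel — surfaces as [ɣ] (rule 1).
/n/ — not in any rule's target class → [n].
/u/ (between /n/ and /n/): no rule targets it → [u].
/n/ (between /u/ and /p/) is unaffected → [n].
/p/ — between /n/ and /u/; rule 3 does not apply here → [p].
/u/ (between /p/ and /ɡ/) is unaffected → [u].
/ɡ/ — word-final, immediately after a vowel — surfaces as [ɣ] (rule 1).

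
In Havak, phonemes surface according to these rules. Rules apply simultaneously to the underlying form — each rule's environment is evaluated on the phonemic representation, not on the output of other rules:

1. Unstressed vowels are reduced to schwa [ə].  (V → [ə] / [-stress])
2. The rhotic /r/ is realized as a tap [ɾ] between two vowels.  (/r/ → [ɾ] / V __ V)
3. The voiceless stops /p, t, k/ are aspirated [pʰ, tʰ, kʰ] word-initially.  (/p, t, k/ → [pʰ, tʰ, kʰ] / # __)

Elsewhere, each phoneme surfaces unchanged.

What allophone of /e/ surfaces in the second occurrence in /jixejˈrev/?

/e/ (between /r/ and /v/) fails the environment for rule 1, so it stays [e].

[e]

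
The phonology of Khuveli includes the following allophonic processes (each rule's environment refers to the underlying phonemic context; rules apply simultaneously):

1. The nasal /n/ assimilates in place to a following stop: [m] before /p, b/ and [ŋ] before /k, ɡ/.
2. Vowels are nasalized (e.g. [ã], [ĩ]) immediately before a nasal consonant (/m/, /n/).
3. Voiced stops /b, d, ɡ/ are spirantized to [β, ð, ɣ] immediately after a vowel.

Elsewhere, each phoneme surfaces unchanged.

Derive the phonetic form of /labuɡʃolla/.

/l/ (word-initial) is unaffected → [l].
/a/ (between /l/ and /b/): rule 2 targets it, but not before a nasal consonant → unchanged [a].
/b/ (between /a/ and /u/): immediately after a vowel, so rule 3 applies → [β].
/u/ — between /b/ and /ɡ/; rule 2 does not apply here → [u].
/ɡ/ — between /u/ and /ʃ/, immediately after a vowel — surfaces as [ɣ] (rule 3).
/ʃ/ stays [ʃ].
/o/ (between /ʃ/ and /l/): rule 2 targets it, but not before a nasal consonant → unchanged [o].
/l/ (between /o/ and /l/): no rule targets it → [l].
/l/ (between /l/ and /a/) is unaffected → [l].
/a/ (word-final) is in the target of rule 2 but the environment (before a nasal consonant) is not met → [a].

[laβuɣʃolla]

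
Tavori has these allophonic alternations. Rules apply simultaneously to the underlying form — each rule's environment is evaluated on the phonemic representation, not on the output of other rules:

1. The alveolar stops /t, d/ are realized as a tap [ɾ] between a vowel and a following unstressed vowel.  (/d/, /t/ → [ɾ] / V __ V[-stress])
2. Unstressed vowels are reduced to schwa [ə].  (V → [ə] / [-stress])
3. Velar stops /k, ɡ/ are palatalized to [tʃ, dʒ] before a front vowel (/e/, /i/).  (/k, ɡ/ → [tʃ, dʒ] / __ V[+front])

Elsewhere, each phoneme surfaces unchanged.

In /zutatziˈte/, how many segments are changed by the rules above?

Segments that undergo a rule: /u/ → [ə] (rule 2); /t/ → [ɾ] (rule 1); /a/ → [ə] (rule 2); /i/ → [ə] (rule 2).
All other segments surface unchanged.

4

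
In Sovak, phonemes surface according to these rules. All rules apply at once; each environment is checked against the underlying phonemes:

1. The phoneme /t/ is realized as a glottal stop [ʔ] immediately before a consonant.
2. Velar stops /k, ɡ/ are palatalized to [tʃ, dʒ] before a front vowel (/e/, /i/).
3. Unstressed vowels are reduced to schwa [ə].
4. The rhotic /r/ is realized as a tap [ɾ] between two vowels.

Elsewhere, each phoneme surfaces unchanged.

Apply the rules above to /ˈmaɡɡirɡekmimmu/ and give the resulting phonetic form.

[ˈmaɡdʒərdʒəkməmmə]

/m/ — not in any rule's target class → [m].
/a/ (between /m/ and /ɡ/) fails the environment for rule 3, so it stays [a].
/ɡ/ (between /a/ and /ɡ/): rule 2 targets it, but not before a front vowel → unchanged [ɡ].
Rule 2 applies to /ɡ/ (between /ɡ/ and /i/: before a front vowel) → [dʒ].
/i/ meets the environment for rule 3 (in an unstressed syllable) → [ə].
/r/ (between /i/ and /ɡ/): rule 4 targets it, but not between two vowels → unchanged [r].
/ɡ/ — between /r/ and /e/, before a front vowel — surfaces as [dʒ] (rule 2).
/e/ meets the environment for rule 3 (in an unstressed syllable) → [ə].
/k/ (between /e/ and /m/) fails the environment for rule 2, so it stays [k].
/m/ (between /k/ and /i/): no rule targets it → [m].
/i/ (between /m/ and /m/) occurs in an unstressed syllable → [ə] by rule 3.
/m/ — not in any rule's target class → [m].
/m/ stays [m].
/u/ (word-final): in an unstressed syllable, so rule 3 applies → [ə].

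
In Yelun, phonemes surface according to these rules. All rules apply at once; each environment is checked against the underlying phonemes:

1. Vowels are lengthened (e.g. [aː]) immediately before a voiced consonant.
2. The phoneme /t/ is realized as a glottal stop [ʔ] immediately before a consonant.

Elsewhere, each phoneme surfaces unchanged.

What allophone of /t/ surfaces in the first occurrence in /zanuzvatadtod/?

/t/ (between /a/ and /a/) is in the target of rule 2 but the environment (immediately before a consonant) is not met → [t].

[t]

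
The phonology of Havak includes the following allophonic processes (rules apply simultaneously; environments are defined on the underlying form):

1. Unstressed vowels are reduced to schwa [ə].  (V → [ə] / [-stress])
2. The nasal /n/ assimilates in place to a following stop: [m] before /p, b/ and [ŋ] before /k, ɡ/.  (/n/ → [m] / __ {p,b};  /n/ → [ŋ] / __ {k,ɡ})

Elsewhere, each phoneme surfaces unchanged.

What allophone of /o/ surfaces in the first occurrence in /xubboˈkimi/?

[ə]

/o/ meets the environment for rule 1 (in an unstressed syllable) → [ə].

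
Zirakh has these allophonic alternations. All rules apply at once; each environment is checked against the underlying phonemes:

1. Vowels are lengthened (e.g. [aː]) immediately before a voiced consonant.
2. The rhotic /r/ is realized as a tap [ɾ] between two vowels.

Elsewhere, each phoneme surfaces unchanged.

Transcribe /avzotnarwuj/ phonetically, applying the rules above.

/a/ (word-initial): before a voiced consonant, so rule 1 applies → [aː].
/v/ stays [v].
/z/ — not in any rule's target class → [z].
/o/ (between /z/ and /t/) is in the target of rule 1 but the environment (before a voiced consonant) is not met → [o].
/t/ — not in any rule's target class → [t].
/n/ (between /t/ and /a/): no rule targets it → [n].
/a/ meets the environment for rule 1 (before a voiced consonant) → [aː].
/r/ — between /a/ and /w/; rule 2 does not apply here → [r].
/w/ — not in any rule's target class → [w].
Rule 1 applies to /u/ (between /w/ and /j/: before a voiced consonant) → [uː].
/j/ (word-final) is unaffected → [j].

[aːvzotnaːrwuːj]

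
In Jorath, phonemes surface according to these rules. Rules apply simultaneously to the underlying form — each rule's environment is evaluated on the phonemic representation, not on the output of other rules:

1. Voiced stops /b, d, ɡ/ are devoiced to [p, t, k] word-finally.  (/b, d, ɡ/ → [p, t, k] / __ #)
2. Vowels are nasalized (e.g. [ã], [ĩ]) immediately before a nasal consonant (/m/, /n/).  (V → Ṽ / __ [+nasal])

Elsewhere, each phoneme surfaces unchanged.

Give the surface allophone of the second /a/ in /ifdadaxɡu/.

/a/ — between /d/ and /x/; rule 2 does not apply here → [a].

[a]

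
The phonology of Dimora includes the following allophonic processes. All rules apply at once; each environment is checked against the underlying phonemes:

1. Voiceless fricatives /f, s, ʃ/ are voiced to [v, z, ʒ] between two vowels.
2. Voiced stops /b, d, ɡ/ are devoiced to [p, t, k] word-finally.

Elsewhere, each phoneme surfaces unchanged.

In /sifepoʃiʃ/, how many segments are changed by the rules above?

2

Segments that undergo a rule: /f/ → [v] (rule 1); /ʃ/ → [ʒ] (rule 1).
All other segments surface unchanged.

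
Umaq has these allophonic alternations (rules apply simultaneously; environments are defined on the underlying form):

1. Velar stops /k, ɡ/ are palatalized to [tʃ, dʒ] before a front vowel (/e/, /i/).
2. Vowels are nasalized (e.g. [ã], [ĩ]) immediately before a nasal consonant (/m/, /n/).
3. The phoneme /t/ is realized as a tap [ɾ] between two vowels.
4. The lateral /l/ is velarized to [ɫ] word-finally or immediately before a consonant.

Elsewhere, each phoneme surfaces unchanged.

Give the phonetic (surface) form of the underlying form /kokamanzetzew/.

[kokãmãnzetzew]

/k/ (word-initial) is in the target of rule 1 but the environment (before a front vowel) is not met → [k].
/o/ (between /k/ and /k/): rule 2 targets it, but not before a nasal consonant → unchanged [o].
/k/ (between /o/ and /a/) fails the environment for rule 1, so it stays [k].
/a/ (between /k/ and /m/) occurs before a nasal consonant → [ã] by rule 2.
/m/ (between /a/ and /a/) is unaffected → [m].
/a/ meets the environment for rule 2 (before a nasal consonant) → [ã].
/n/ — not in any rule's target class → [n].
/z/ (between /n/ and /e/) is unaffected → [z].
/e/ (between /z/ and /t/) fails the environment for rule 2, so it stays [e].
/t/ (between /e/ and /z/): rule 3 targets it, but not between two vowels → unchanged [t].
/z/ (between /t/ and /e/): no rule targets it → [z].
/e/ (between /z/ and /w/): rule 2 targets it, but not before a nasal consonant → unchanged [e].
/w/ (word-final): no rule targets it → [w].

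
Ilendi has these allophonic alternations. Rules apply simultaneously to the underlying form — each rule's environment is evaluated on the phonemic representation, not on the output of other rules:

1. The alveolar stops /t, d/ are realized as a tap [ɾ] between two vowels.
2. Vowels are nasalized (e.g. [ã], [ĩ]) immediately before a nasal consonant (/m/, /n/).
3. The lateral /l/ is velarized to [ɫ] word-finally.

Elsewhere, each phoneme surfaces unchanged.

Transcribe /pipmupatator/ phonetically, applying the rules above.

[pipmupaɾaɾor]

/p/ (word-initial) is unaffected → [p].
/i/ (between /p/ and /p/) fails the environment for rule 2, so it stays [i].
/p/ stays [p].
/m/ (between /p/ and /u/) is unaffected → [m].
/u/ (between /m/ and /p/) is in the target of rule 2 but the environment (before a nasal consonant) is not met → [u].
/p/ — not in any rule's target class → [p].
/a/ (between /p/ and /t/): rule 2 targets it, but not before a nasal consonant → unchanged [a].
/t/ (between /a/ and /a/): between two vowels, so rule 1 applies → [ɾ].
/a/ (between /t/ and /t/) is in the target of rule 2 but the environment (before a nasal consonant) is not met → [a].
/t/ meets the environment for rule 1 (between two vowels) → [ɾ].
/o/ (between /t/ and /r/): rule 2 targets it, but not before a nasal consonant → unchanged [o].
/r/ (word-final) is unaffected → [r].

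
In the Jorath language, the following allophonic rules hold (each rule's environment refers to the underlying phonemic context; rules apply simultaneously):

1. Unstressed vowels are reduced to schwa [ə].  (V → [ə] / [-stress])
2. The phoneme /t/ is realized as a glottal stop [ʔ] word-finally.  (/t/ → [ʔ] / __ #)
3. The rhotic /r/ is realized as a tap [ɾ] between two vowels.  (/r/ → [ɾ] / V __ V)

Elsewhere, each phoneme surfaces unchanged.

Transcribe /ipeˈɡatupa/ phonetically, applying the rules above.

[əpəˈɡatəpə]

Rule 1 applies to /i/ (word-initial: in an unstressed syllable) → [ə].
/p/ (between /i/ and /e/): no rule targets it → [p].
Rule 1 applies to /e/ (between /p/ and /ɡ/: in an unstressed syllable) → [ə].
/ɡ/ (between /e/ and /a/): no rule targets it → [ɡ].
/a/ — between /ɡ/ and /t/; rule 1 does not apply here → [a].
/t/ — between /a/ and /u/; rule 2 does not apply here → [t].
Rule 1 applies to /u/ (between /t/ and /p/: in an unstressed syllable) → [ə].
/p/ (between /u/ and /a/): no rule targets it → [p].
/a/ meets the environment for rule 1 (in an unstressed syllable) → [ə].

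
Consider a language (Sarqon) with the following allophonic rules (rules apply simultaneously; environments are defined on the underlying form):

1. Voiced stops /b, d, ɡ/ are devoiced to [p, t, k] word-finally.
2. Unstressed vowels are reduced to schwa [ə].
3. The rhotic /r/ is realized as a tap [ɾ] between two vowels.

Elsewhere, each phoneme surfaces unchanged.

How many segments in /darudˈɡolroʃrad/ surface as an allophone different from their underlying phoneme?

Segments that undergo a rule: /a/ → [ə] (rule 2); /r/ → [ɾ] (rule 3); /u/ → [ə] (rule 2); /o/ → [ə] (rule 2); /a/ → [ə] (rule 2); /d/ → [t] (rule 1).
All other segments surface unchanged.

6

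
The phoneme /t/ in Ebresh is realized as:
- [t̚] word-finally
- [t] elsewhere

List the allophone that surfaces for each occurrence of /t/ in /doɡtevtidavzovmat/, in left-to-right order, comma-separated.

[t], [t], [t̚]

Occurrence 1 (position 4): no conditioning environment matches → elsewhere allophone [t].
Occurrence 2 (position 7): no conditioning environment matches → elsewhere allophone [t].
Occurrence 3 (position 17): word-finally → [t̚].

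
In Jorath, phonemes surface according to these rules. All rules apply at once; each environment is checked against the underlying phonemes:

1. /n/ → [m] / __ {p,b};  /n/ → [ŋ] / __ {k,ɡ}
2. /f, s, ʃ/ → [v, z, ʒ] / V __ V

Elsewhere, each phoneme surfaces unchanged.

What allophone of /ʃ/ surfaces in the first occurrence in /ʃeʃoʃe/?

/ʃ/ — word-initial; rule 2 does not apply here → [ʃ].

[ʃ]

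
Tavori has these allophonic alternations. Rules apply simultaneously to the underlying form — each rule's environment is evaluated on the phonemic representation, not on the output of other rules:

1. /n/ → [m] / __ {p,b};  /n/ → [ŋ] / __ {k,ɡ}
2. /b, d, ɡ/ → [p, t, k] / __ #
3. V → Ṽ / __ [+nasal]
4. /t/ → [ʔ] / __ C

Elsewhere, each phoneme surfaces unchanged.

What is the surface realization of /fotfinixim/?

/f/ (word-initial) is unaffected → [f].
/o/ — between /f/ and /t/; rule 3 does not apply here → [o].
/t/ meets the environment for rule 4 (immediately before a consonant) → [ʔ].
/f/ stays [f].
/i/ (between /f/ and /n/) occurs before a nasal consonant → [ĩ] by rule 3.
/n/ — between /i/ and /i/; rule 1 does not apply here → [n].
/i/ (between /n/ and /x/): rule 3 targets it, but not before a nasal consonant → unchanged [i].
/x/ — not in any rule's target class → [x].
/i/ — between /x/ and /m/, before a nasal consonant — surfaces as [ĩ] (rule 3).
/m/ — not in any rule's target class → [m].

[foʔfĩnixĩm]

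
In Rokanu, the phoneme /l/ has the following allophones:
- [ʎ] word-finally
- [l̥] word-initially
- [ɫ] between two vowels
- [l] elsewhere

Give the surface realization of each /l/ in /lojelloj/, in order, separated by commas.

[l̥], [l], [l]

Occurrence 1 (position 1): word-initially → [l̥].
Occurrence 2 (position 5): no conditioning environment matches → elsewhere allophone [l].
Occurrence 3 (position 6): no conditioning environment matches → elsewhere allophone [l].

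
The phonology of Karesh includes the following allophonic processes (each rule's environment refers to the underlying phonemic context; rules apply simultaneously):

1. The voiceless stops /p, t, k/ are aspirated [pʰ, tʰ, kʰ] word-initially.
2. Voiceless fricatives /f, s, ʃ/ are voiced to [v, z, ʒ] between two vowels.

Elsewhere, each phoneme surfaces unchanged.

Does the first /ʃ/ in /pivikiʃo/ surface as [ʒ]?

Yes

/ʃ/ (between /i/ and /o/) occurs between two vowels → [ʒ] by rule 2.
The actual realization is [ʒ], which matches [ʒ].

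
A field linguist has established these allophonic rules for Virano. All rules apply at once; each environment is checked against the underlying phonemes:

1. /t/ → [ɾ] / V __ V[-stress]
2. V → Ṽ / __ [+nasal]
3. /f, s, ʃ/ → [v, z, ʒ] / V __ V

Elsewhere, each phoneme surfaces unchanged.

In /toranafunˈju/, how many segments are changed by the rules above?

3

Segments that undergo a rule: /a/ → [ã] (rule 2); /f/ → [v] (rule 3); /u/ → [ũ] (rule 2).
All other segments surface unchanged.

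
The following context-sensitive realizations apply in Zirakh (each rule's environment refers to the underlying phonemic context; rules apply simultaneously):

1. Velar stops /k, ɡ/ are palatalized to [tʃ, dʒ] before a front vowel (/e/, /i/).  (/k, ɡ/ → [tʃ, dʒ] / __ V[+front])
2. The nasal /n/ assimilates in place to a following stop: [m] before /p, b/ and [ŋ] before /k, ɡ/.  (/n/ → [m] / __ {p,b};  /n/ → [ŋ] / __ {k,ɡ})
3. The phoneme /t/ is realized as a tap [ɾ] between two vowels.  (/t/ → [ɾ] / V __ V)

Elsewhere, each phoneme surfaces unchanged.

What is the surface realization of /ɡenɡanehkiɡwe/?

/ɡ/ — word-initial, before a front vowel — surfaces as [dʒ] (rule 1).
/e/ (between /ɡ/ and /n/): no rule targets it → [e].
/n/ (between /e/ and /ɡ/): before a labial or velar stop, so rule 2 applies → [ŋ].
/ɡ/ (between /n/ and /a/): rule 1 targets it, but not before a front vowel → unchanged [ɡ].
/a/ stays [a].
/n/ (between /a/ and /e/) is in the target of rule 2 but the environment (before a labial or velar stop) is not met → [n].
/e/ — not in any rule's target class → [e].
/h/ stays [h].
/k/ (between /h/ and /i/) occurs before a front vowel → [tʃ] by rule 1.
/i/ (between /k/ and /ɡ/): no rule targets it → [i].
/ɡ/ (between /i/ and /w/): rule 1 targets it, but not before a front vowel → unchanged [ɡ].
/w/ — not in any rule's target class → [w].
/e/ (word-final): no rule targets it → [e].

[dʒeŋɡanehtʃiɡwe]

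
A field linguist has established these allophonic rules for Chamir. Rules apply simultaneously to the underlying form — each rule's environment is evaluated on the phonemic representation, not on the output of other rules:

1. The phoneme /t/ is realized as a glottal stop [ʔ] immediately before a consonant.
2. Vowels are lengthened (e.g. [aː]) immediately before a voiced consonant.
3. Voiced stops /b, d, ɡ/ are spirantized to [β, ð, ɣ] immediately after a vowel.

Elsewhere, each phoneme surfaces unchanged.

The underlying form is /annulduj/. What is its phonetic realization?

/a/ (word-initial) occurs before a voiced consonant → [aː] by rule 2.
/n/ (between /a/ and /n/): no rule targets it → [n].
/n/ stays [n].
/u/ meets the environment for rule 2 (before a voiced consonant) → [uː].
/l/ — not in any rule's target class → [l].
/d/ (between /l/ and /u/): rule 3 targets it, but not immediately after a vowel → unchanged [d].
Rule 2 applies to /u/ (between /d/ and /j/: before a voiced consonant) → [uː].
/j/ (word-final): no rule targets it → [j].

[aːnnuːlduːj]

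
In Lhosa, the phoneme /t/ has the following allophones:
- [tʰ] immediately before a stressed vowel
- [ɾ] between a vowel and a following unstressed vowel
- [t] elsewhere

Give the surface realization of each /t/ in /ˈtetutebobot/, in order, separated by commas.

Occurrence 1 (position 1): immediately before a stressed vowel → [tʰ].
Occurrence 2 (position 3): between a vowel and an unstressed vowel → [ɾ].
Occurrence 3 (position 5): between a vowel and an unstressed vowel → [ɾ].
Occurrence 4 (position 11): no conditioning environment matches → elsewhere allophone [t].

[tʰ], [ɾ], [ɾ], [t]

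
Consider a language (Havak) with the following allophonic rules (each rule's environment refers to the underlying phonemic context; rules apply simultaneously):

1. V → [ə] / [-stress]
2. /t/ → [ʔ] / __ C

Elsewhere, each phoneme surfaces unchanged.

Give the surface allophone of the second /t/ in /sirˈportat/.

/t/ (word-final): rule 2 targets it, but not immediately before a consonant → unchanged [t].

[t]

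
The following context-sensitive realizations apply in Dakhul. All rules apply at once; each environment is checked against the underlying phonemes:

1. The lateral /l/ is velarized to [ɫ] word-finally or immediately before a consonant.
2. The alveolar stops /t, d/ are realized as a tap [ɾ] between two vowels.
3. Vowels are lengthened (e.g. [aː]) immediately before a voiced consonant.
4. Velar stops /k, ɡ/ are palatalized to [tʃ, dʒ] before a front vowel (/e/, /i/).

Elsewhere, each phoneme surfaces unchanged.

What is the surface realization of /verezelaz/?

[veːreːzeːlaːz]

/v/ — not in any rule's target class → [v].
/e/ (between /v/ and /r/) occurs before a voiced consonant → [eː] by rule 3.
/r/ (between /e/ and /e/) is unaffected → [r].
/e/ — between /r/ and /z/, before a voiced consonant — surfaces as [eː] (rule 3).
/z/ (between /e/ and /e/): no rule targets it → [z].
/e/ — between /z/ and /l/, before a voiced consonant — surfaces as [eː] (rule 3).
/l/ (between /e/ and /a/) fails the environment for rule 1, so it stays [l].
Rule 3 applies to /a/ (between /l/ and /z/: before a voiced consonant) → [aː].
/z/ — not in any rule's target class → [z].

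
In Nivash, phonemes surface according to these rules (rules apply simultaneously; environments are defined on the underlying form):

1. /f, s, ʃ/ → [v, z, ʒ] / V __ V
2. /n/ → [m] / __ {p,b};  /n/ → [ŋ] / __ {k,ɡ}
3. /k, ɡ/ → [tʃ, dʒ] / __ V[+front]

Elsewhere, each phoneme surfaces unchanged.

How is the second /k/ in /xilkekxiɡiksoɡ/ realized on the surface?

/k/ — between /e/ and /x/; rule 3 does not apply here → [k].

[k]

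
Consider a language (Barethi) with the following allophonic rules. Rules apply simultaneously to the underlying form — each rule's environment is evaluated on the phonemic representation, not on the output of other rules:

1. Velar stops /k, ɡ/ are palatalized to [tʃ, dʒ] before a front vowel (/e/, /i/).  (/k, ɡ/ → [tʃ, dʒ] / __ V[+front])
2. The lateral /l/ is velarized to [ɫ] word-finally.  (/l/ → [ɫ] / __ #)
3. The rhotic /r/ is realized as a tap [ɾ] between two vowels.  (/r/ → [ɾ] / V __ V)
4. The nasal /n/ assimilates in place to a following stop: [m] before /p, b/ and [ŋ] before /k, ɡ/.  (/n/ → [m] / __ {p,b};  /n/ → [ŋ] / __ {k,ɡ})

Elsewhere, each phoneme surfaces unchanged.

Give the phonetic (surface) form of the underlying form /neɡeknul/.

/n/ (word-initial) is in the target of rule 4 but the environment (before a labial or velar stop) is not met → [n].
/e/ (between /n/ and /ɡ/): no rule targets it → [e].
Rule 1 applies to /ɡ/ (between /e/ and /e/: before a front vowel) → [dʒ].
/e/ (between /ɡ/ and /k/) is unaffected → [e].
/k/ — between /e/ and /n/; rule 1 does not apply here → [k].
/n/ (between /k/ and /u/): rule 4 targets it, but not before a labial or velar stop → unchanged [n].
/u/ — not in any rule's target class → [u].
/l/ — word-final, word-finally — surfaces as [ɫ] (rule 2).

[nedʒeknuɫ]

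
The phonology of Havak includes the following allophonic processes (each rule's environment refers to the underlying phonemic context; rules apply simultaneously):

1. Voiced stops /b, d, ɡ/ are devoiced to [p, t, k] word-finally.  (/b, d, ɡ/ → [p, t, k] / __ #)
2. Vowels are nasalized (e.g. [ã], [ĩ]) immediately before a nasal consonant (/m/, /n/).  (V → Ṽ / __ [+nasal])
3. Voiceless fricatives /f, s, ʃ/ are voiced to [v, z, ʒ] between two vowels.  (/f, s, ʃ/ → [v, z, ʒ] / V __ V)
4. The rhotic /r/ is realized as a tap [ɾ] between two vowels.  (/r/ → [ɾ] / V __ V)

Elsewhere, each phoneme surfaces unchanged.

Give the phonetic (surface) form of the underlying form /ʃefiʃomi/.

[ʃeviʒõmi]

/ʃ/ (word-initial) is in the target of rule 3 but the environment (between two vowels) is not met → [ʃ].
/e/ (between /ʃ/ and /f/): rule 2 targets it, but not before a nasal consonant → unchanged [e].
/f/ (between /e/ and /i/) occurs between two vowels → [v] by rule 3.
/i/ (between /f/ and /ʃ/) fails the environment for rule 2, so it stays [i].
Rule 3 applies to /ʃ/ (between /i/ and /o/: between two vowels) → [ʒ].
/o/ — between /ʃ/ and /m/, before a nasal consonant — surfaces as [õ] (rule 2).
/i/ — word-final; rule 2 does not apply here → [i].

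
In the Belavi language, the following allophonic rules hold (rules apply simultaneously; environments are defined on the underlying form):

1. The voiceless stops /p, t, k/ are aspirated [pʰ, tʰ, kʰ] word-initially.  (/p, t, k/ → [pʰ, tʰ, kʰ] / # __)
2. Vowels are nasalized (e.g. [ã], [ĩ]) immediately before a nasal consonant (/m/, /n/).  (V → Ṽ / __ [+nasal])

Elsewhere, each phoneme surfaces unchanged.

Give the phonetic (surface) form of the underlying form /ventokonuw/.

[vẽntokõnuw]

/v/ (word-initial): no rule targets it → [v].
/e/ meets the environment for rule 2 (before a nasal consonant) → [ẽ].
/n/ (between /e/ and /t/): no rule targets it → [n].
/t/ (between /n/ and /o/) fails the environment for rule 1, so it stays [t].
/o/ (between /t/ and /k/): rule 2 targets it, but not before a nasal consonant → unchanged [o].
/k/ (between /o/ and /o/): rule 1 targets it, but not word-initially → unchanged [k].
/o/ — between /k/ and /n/, before a nasal consonant — surfaces as [õ] (rule 2).
/n/ (between /o/ and /u/): no rule targets it → [n].
/u/ (between /n/ and /w/) fails the environment for rule 2, so it stays [u].
/w/ stays [w].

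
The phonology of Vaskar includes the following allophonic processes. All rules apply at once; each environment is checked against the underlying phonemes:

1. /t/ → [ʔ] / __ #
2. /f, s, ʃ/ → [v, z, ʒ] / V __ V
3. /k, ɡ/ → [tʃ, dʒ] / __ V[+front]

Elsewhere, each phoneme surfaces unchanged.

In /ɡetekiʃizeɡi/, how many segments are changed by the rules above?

4

Segments that undergo a rule: /ɡ/ → [dʒ] (rule 3); /k/ → [tʃ] (rule 3); /ʃ/ → [ʒ] (rule 2); /ɡ/ → [dʒ] (rule 3).
All other segments surface unchanged.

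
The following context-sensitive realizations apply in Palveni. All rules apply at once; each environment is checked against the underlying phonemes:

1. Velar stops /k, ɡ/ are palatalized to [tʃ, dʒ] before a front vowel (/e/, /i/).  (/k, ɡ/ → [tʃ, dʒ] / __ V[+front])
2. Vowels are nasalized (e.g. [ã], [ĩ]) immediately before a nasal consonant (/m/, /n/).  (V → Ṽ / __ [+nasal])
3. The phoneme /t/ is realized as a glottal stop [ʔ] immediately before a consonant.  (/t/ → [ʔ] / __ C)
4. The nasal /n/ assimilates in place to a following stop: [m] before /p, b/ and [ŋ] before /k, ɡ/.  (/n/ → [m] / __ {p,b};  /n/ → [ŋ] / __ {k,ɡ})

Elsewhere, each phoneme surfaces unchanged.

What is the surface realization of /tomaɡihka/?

/t/ (word-initial): rule 3 targets it, but not immediately before a consonant → unchanged [t].
/o/ — between /t/ and /m/, before a nasal consonant — surfaces as [õ] (rule 2).
/a/ — between /m/ and /ɡ/; rule 2 does not apply here → [a].
/ɡ/ meets the environment for rule 1 (before a front vowel) → [dʒ].
/i/ (between /ɡ/ and /h/) fails the environment for rule 2, so it stays [i].
/k/ (between /h/ and /a/) fails the environment for rule 1, so it stays [k].
/a/ (word-final): rule 2 targets it, but not before a nasal consonant → unchanged [a].

[tõmadʒihka]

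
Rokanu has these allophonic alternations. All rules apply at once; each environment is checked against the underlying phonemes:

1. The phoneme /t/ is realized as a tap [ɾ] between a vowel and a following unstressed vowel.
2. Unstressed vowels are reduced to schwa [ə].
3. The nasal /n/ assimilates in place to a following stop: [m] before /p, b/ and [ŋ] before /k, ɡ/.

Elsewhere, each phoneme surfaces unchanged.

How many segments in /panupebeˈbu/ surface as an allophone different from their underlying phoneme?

Segments that undergo a rule: /a/ → [ə] (rule 2); /u/ → [ə] (rule 2); /e/ → [ə] (rule 2); /e/ → [ə] (rule 2).
All other segments surface unchanged.

4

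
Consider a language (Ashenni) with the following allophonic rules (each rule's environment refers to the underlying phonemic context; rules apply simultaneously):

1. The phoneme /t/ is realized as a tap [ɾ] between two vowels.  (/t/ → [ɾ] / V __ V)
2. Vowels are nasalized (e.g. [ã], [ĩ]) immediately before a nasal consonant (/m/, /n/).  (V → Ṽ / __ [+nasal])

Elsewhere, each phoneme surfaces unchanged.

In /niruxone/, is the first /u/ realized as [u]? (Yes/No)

/u/ — between /r/ and /x/; rule 2 does not apply here → [u].
The actual realization is [u], which matches [u].

Yes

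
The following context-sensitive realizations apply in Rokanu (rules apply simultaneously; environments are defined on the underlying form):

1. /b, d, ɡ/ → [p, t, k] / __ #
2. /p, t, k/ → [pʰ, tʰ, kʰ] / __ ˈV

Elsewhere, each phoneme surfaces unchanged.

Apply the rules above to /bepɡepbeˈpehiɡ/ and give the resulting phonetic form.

/b/ (word-initial) is in the target of rule 1 but the environment (word-finally) is not met → [b].
/p/ (between /e/ and /ɡ/): rule 2 targets it, but not immediately before a stressed vowel → unchanged [p].
/ɡ/ — between /p/ and /e/; rule 1 does not apply here → [ɡ].
/p/ (between /e/ and /b/) fails the environment for rule 2, so it stays [p].
/b/ (between /p/ and /e/) fails the environment for rule 1, so it stays [b].
/p/ meets the environment for rule 2 (immediately before a stressed vowel) → [pʰ].
/ɡ/ (word-final): word-finally, so rule 1 applies → [k].

[bepɡepbeˈpʰehik]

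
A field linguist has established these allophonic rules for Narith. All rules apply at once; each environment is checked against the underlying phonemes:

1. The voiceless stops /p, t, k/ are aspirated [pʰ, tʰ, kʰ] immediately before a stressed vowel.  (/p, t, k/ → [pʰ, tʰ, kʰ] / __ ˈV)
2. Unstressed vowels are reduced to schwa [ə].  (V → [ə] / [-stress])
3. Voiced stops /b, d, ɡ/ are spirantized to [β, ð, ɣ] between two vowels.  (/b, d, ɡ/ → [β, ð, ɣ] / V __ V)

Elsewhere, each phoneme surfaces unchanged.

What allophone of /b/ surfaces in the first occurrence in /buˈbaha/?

/b/ — word-initial; rule 3 does not apply here → [b].

[b]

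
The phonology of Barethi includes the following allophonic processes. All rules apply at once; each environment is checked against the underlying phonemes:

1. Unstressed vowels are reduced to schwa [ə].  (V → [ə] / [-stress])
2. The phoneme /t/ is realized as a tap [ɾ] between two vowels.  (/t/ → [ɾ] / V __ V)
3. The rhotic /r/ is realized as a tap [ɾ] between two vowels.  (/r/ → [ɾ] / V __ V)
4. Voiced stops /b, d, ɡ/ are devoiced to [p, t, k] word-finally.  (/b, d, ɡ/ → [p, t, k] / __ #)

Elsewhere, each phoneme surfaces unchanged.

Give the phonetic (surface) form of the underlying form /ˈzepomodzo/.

/e/ — between /z/ and /p/; rule 1 does not apply here → [e].
/o/ (between /p/ and /m/): in an unstressed syllable, so rule 1 applies → [ə].
/o/ — between /m/ and /d/, in an unstressed syllable — surfaces as [ə] (rule 1).
/d/ (between /o/ and /z/) fails the environment for rule 4, so it stays [d].
/o/ (word-final): in an unstressed syllable, so rule 1 applies → [ə].

[ˈzepəmədzə]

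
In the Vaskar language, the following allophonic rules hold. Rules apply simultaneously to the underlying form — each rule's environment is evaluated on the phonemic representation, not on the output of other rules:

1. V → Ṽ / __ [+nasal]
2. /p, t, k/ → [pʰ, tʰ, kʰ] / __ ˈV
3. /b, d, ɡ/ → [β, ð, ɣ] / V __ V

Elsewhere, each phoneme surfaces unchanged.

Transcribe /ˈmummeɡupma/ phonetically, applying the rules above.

[ˈmũmmeɣupma]

Rule 1 applies to /u/ (between /m/ and /m/: before a nasal consonant) → [ũ].
/e/ — between /m/ and /ɡ/; rule 1 does not apply here → [e].
/ɡ/ (between /e/ and /u/): between two vowels, so rule 3 applies → [ɣ].
/u/ (between /ɡ/ and /p/) is in the target of rule 1 but the environment (before a nasal consonant) is not met → [u].
/p/ — between /u/ and /m/; rule 2 does not apply here → [p].
/a/ (word-final): rule 1 targets it, but not before a nasal consonant → unchanged [a].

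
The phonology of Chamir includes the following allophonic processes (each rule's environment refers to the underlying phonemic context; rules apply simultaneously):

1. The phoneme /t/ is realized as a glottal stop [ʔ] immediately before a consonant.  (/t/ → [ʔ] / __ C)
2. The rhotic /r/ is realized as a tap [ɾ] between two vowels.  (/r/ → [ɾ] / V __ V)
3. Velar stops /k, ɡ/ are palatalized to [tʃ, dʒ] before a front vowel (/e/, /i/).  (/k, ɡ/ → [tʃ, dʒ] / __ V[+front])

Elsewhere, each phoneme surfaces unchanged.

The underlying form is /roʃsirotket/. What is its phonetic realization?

/r/ — word-initial; rule 2 does not apply here → [r].
/o/ stays [o].
/ʃ/ — not in any rule's target class → [ʃ].
/s/ (between /ʃ/ and /i/): no rule targets it → [s].
/i/ (between /s/ and /r/): no rule targets it → [i].
/r/ (between /i/ and /o/) occurs between two vowels → [ɾ] by rule 2.
/o/ (between /r/ and /t/) is unaffected → [o].
/t/ (between /o/ and /k/): immediately before a consonant, so rule 1 applies → [ʔ].
/k/ meets the environment for rule 3 (before a front vowel) → [tʃ].
/e/ — not in any rule's target class → [e].
/t/ (word-final): rule 1 targets it, but not immediately before a consonant → unchanged [t].

[roʃsiɾoʔtʃet]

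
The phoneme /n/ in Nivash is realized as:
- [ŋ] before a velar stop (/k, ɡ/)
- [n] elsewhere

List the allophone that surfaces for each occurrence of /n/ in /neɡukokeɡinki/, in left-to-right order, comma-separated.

[n], [ŋ]

Occurrence 1 (position 1): no conditioning environment matches → elsewhere allophone [n].
Occurrence 2 (position 11): before a velar stop → [ŋ].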